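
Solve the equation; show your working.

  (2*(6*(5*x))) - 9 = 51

Step 1. [(2*(6*(5*x))) - 9 = 51] the outer -9 inverts by adding 9. So sub: 2*(6*(5*x)) = 60.
Step 2. [2*(6*(5*x)) = 60] LHS = 2·(…); ÷2 both sides, so div: 6*(5*x) = 30.
Step 3. [6*(5*x) = 30] LHS = 6·(…); ÷6 both sides. So div: 5*x = 5.
Step 4. [5*x = 5] divide by the outer 5 ⇒ div: x = 1.

Answer: x ∈ {1}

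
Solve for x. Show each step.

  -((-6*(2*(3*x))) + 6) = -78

Step 1. [-((-6*(2*(3*x))) + 6) = -78] LHS negated; negate both sides ⇒ neg: (-6*(2*(3*x))) + 6 = 78.
Step 2. [(-6*(2*(3*x))) + 6 = 78] subtract 6: x sits inside (… + 6). So sub: -6*(2*(3*x)) = 72.
Step 3. [-6*(2*(3*x)) = 72] -6 out front; divide by -6. So div: 2*(3*x) = -12.
Step 4. [2*(3*x) = -12] divide by the outer 2 ⇒ div: 3*x = -6.
Step 5. [3*x = -6] leading coefficient 3: divide by 3 ⇒ div: x = -2.

Answer: x ∈ {-2}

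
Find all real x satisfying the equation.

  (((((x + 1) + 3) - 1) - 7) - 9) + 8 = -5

Step 1. [(((((x + 1) + 3) - 1) - 7) - 9) + 8 = -5] subtract 8: x sits inside (… + 8), so sub: ((((x + 1) + 3) - 1) - 7) - 9 = -13.
Step 2. [((((x + 1) + 3) - 1) - 7) - 9 = -13] the outer -9 inverts by adding 9, so sub: (((x + 1) + 3) - 1) - 7 = -4.
Step 3. [(((x + 1) + 3) - 1) - 7 = -4] 7 comes off first (add 7), so sub: ((x + 1) + 3) - 1 = 3.
Step 4. [((x + 1) + 3) - 1 = 3] add 1: x sits inside (… - 1). So sub: (x + 1) + 3 = 4.
Step 5. [(x + 1) + 3 = 4] subtract 3: x sits inside (… + 3) ⇒ sub: x + 1 = 1.
Step 6. [x + 1 = 1] 1 comes off first (subtract 1). So sub: x = 0.

Answer: x ∈ {0}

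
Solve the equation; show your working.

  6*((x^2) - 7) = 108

Step 1. [6*((x^2) - 7) = 108] 6·(inner) — divide through by 6 ⇒ div: (x^2) - 7 = 18.
Step 2. [(x^2) - 7 = 18] 7 comes off first (add 7) ⇒ sub: x^2 = 25.
Step 3. [x^2 = 25] √ both sides: 25 ≥ 0 gives two branches ⇒ sqrt: x = 5 or -5.

Answer: x ∈ {-5, 5}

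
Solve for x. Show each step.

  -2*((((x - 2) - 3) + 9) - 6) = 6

Step 1. [-2*((((x - 2) - 3) + 9) - 6) = 6] -2·(inner) — divide through by -2. So div: (((x - 2) - 3) + 9) - 6 = -3.
Step 2. [(((x - 2) - 3) + 9) - 6 = -3] add 6: x sits inside (… - 6), so sub: ((x - 2) - 3) + 9 = 3.
Step 3. [((x - 2) - 3) + 9 = 3] +9 is outermost — subtract 9 both sides, so sub: (x - 2) - 3 = -6.
Step 4. [(x - 2) - 3 = -6] the outer -3 inverts by adding 3 ⇒ sub: x - 2 = -3.
Step 5. [x - 2 = -3] the outer -2 inverts by adding 2 ⇒ sub: x = -1.

Answer: x ∈ {-1}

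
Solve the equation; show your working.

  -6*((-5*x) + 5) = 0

Step 1. [-6*((-5*x) + 5) = 0] divide by the outer -6, so div: (-5*x) + 5 = 0.
Step 2. [(-5*x) + 5 = 0] the outer +5 inverts by subtracting 5 ⇒ sub: -5*x = -5.
Step 3. [-5*x = -5] -5·(inner) — divide through by -5 ⇒ div: x = 1.

Answer: x ∈ {1}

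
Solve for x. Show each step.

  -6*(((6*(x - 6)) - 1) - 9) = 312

Step 1. [-6*(((6*(x - 6)) - 1) - 9) = 312] -6 out front; divide by -6. So div: ((6*(x - 6)) - 1) - 9 = -52.
Step 2. [((6*(x - 6)) - 1) - 9 = -52] add 9: x sits inside (… - 9), so sub: (6*(x - 6)) - 1 = -43.
Step 3. [(6*(x - 6)) - 1 = -43] -1 is outermost — add 1 both sides. So sub: 6*(x - 6) = -42.
Step 4. [6*(x - 6) = -42] divide by the outer 6. So div: x - 6 = -7.
Step 5. [x - 6 = -7] peel the -6: add 6 from each side ⇒ sub: x = -1.

Answer: x ∈ {-1}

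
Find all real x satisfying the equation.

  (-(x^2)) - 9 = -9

Step 1. [(-(x^2)) - 9 = -9] the outer -9 inverts by adding 9 ⇒ sub: -(x^2) = 0.
Step 2. [-(x^2) = 0] flip signs both sides, so neg: x^2 = 0.
Step 3. [x^2 = 0] LHS squared, RHS 0 ≥ 0: apply √ (±) ⇒ sqrt: x = 0.

Answer: x ∈ {0}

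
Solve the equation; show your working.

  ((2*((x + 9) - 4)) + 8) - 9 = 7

Step 1. [((2*((x + 9) - 4)) + 8) - 9 = 7] -9 is outermost — add 9 both sides ⇒ sub: (2*((x + 9) - 4)) + 8 = 16.
Step 2. [(2*((x + 9) - 4)) + 8 = 16] peel the +8: subtract 8 from each side, so sub: 2*((x + 9) - 4) = 8.
Step 3. [2*((x + 9) - 4) = 8] leading coefficient 2: divide by 2, so div: (x + 9) - 4 = 4.
Step 4. [(x + 9) - 4 = 4] peel the -4: add 4 from each side ⇒ sub: x + 9 = 8.
Step 5. [x + 9 = 8] the outer +9 inverts by subtracting 9 ⇒ sub: x = -1.

Answer: x ∈ {-1}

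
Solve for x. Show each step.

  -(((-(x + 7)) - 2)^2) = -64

Step 1. [-(((-(x + 7)) - 2)^2) = -64] flip signs both sides, so neg: ((-(x + 7)) - 2)^2 = 64.
Step 2. [((-(x + 7)) - 2)^2 = 64] 64 ≥ 0, LHS is (·)² — take ±√ ⇒ sqrt: (-(x + 7)) - 2 = 8 or -8.
Step 3. [(-(x + 7)) - 2 = 8 or -8] -2 is outermost — add 2 both sides, so sub: -(x + 7) = 10 or -6.
Step 4. [-(x + 7) = 10 or -6] leading − — multiply by −1 ⇒ neg: x + 7 = -10 or 6.
Step 5. [x + 7 = -10 or 6] peel the +7: subtract 7 from each side, so sub: x = -17 or -1.

Answer: x ∈ {-17, -1}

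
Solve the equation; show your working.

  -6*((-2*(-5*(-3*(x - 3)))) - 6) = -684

Step 1. [-6*((-2*(-5*(-3*(x - 3)))) - 6) = -684] divide by the outer -6. So div: (-2*(-5*(-3*(x - 3)))) - 6 = 114.
Step 2. [(-2*(-5*(-3*(x - 3)))) - 6 = 114] -2 | LHS and -2 | 114: pull -2 out, so factor: (-5*(-3*(x - 3))) + 3 = -57.
Step 3. [(-5*(-3*(x - 3))) + 3 = -57] subtract 3: x sits inside (… + 3), so sub: -5*(-3*(x - 3)) = -60.
Step 4. [-5*(-3*(x - 3)) = -60] -5 out front; divide by -5, so div: -3*(x - 3) = 12.
Step 5. [-3*(x - 3) = 12] LHS = -3·(…); ÷-3 both sides. So div: x - 3 = -4.
Step 6. [x - 3 = -4] peel the -3: add 3 from each side ⇒ sub: x = -1.

Answer: x ∈ {-1}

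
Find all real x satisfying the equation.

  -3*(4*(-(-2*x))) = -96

Step 1. [-3*(4*(-(-2*x))) = -96] LHS = -3·(…); ÷-3 both sides ⇒ div: 4*(-(-2*x)) = 32.
Step 2. [4*(-(-2*x)) = 32] LHS = 4·(…); ÷4 both sides, so div: -(-2*x) = 8.
Step 3. [-(-2*x) = 8] leading − — multiply by −1 ⇒ neg: -2*x = -8.
Step 4. [-2*x = -8] divide by the outer -2 ⇒ div: x = 4.

Answer: x ∈ {4}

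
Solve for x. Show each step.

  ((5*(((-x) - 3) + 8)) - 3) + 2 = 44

Step 1. [((5*(((-x) - 3) + 8)) - 3) + 2 = 44] subtract 2: x sits inside (… + 2). So sub: (5*(((-x) - 3) + 8)) - 3 = 42.
Step 2. [(5*(((-x) - 3) + 8)) - 3 = 42] 3 comes off first (add 3). So sub: 5*(((-x) - 3) + 8) = 45.
Step 3. [5*(((-x) - 3) + 8) = 45] LHS = 5·(…); ÷5 both sides, so div: ((-x) - 3) + 8 = 9.
Step 4. [((-x) - 3) + 8 = 9] +8 is outermost — subtract 8 both sides ⇒ sub: (-x) - 3 = 1.
Step 5. [(-x) - 3 = 1] 3 comes off first (add 3). So sub: -x = 4.
Step 6. [-x = 4] leading − — multiply by −1, so neg: x = -4.

Answer: x ∈ {-4}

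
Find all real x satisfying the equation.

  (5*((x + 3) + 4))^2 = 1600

Step 1. [(5*((x + 3) + 4))^2 = 1600] LHS squared, RHS 1600 ≥ 0: apply √ (±) ⇒ sqrt: 5*((x + 3) + 4) = 40 or -40.
Step 2. [5*((x + 3) + 4) = 40 or -40] 5 out front; divide by 5, so div: (x + 3) + 4 = 8 or -8.
Step 3. [(x + 3) + 4 = 8 or -8] 4 comes off first (subtract 4) ⇒ sub: x + 3 = 4 or -12.
Step 4. [x + 3 = 4 or -12] subtract 3: x sits inside (… + 3), so sub: x = 1 or -15.

Answer: x ∈ {-15, 1}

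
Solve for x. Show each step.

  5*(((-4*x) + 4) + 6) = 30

Step 1. [5*(((-4*x) + 4) + 6) = 30] LHS = 5·(…); ÷5 both sides ⇒ div: ((-4*x) + 4) + 6 = 6.
Step 2. [((-4*x) + 4) + 6 = 6] 6 comes off first (subtract 6). So sub: (-4*x) + 4 = 0.
Step 3. [(-4*x) + 4 = 0] 4 comes off first (subtract 4) ⇒ sub: -4*x = -4.
Step 4. [-4*x = -4] LHS = -4·(…); ÷-4 both sides ⇒ div: x = 1.

Answer: x ∈ {1}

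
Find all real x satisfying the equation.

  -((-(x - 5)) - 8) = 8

Step 1. [-((-(x - 5)) - 8) = 8] LHS negated; negate both sides, so neg: (-(x - 5)) - 8 = -8.
Step 2. [(-(x - 5)) - 8 = -8] add 8: x sits inside (… - 8). So sub: -(x - 5) = 0.
Step 3. [-(x - 5) = 0] flip signs both sides, so neg: x - 5 = 0.
Step 4. [x - 5 = 0] the outer -5 inverts by adding 5. So sub: x = 5.

Answer: x ∈ {5}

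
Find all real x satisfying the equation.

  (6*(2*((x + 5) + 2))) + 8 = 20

Step 1. [(6*(2*((x + 5) + 2))) + 8 = 20] subtract 8: x sits inside (… + 8). So sub: 6*(2*((x + 5) + 2)) = 12.
Step 2. [6*(2*((x + 5) + 2)) = 12] 6 out front; divide by 6 ⇒ div: 2*((x + 5) + 2) = 2.
Step 3. [2*((x + 5) + 2) = 2] 2·(inner) — divide through by 2, so div: (x + 5) + 2 = 1.
Step 4. [(x + 5) + 2 = 1] the outer +2 inverts by subtracting 2, so sub: x + 5 = -1.
Step 5. [x + 5 = -1] +5 is outermost — subtract 5 both sides, so sub: x = -6.

Answer: x ∈ {-6}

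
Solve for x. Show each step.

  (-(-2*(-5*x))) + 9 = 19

Step 1. [(-(-2*(-5*x))) + 9 = 19] 9 comes off first (subtract 9). So sub: -(-2*(-5*x)) = 10.
Step 2. [-(-2*(-5*x)) = 10] flip signs both sides. So neg: -2*(-5*x) = -10.
Step 3. [-2*(-5*x) = -10] leading coefficient -2: divide by -2 ⇒ div: -5*x = 5.
Step 4. [-5*x = 5] -5·(inner) — divide through by -5 ⇒ div: x = -1.

Answer: x ∈ {-1}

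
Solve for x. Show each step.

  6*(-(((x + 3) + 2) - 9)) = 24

Step 1. [6*(-(((x + 3) + 2) - 9)) = 24] LHS = 6·(…); ÷6 both sides. So div: -(((x + 3) + 2) - 9) = 4.
Step 2. [-(((x + 3) + 2) - 9) = 4] flip signs both sides. So neg: ((x + 3) + 2) - 9 = -4.
Step 3. [((x + 3) + 2) - 9 = -4] 9 comes off first (add 9) ⇒ sub: (x + 3) + 2 = 5.
Step 4. [(x + 3) + 2 = 5] 2 comes off first (subtract 2) ⇒ sub: x + 3 = 3.
Step 5. [x + 3 = 3] subtract 3: x sits inside (… + 3) ⇒ sub: x = 0.

Answer: x ∈ {0}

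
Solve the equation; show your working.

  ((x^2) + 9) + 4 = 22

Step 1. [((x^2) + 9) + 4 = 22] +4 is outermost — subtract 4 both sides. So sub: (x^2) + 9 = 18.
Step 2. [(x^2) + 9 = 18] peel the +9: subtract 9 from each side, so sub: x^2 = 9.
Step 3. [x^2 = 9] LHS squared, RHS 9 ≥ 0: apply √ (±), so sqrt: x = 3 or -3.

Answer: x ∈ {-3, 3}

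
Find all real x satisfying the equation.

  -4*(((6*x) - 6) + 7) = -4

Step 1. [-4*(((6*x) - 6) + 7) = -4] LHS = -4·(…); ÷-4 both sides, so div: ((6*x) - 6) + 7 = 1.
Step 2. [((6*x) - 6) + 7 = 1] +7 is outermost — subtract 7 both sides. So sub: (6*x) - 6 = -6.
Step 3. [(6*x) - 6 = -6] common factor 6 (LHS and -6) — divide through, so factor: x - 1 = -1.
Step 4. [x - 1 = -1] the outer -1 inverts by adding 1 ⇒ sub: x = 0.

Answer: x ∈ {0}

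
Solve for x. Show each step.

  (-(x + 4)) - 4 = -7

Step 1. [(-(x + 4)) - 4 = -7] add 4: x sits inside (… - 4). So sub: -(x + 4) = -3.
Step 2. [-(x + 4) = -3] LHS negated; negate both sides, so neg: x + 4 = 3.
Step 3. [x + 4 = 3] 4 comes off first (subtract 4) ⇒ sub: x = -1.

Answer: x ∈ {-1}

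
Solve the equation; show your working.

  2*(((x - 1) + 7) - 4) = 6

Step 1. [2*(((x - 1) + 7) - 4) = 6] LHS = 2·(…); ÷2 both sides. So div: ((x - 1) + 7) - 4 = 3.
Step 2. [((x - 1) + 7) - 4 = 3] the outer -4 inverts by adding 4. So sub: (x - 1) + 7 = 7.
Step 3. [(x - 1) + 7 = 7] subtract 7: x sits inside (… + 7), so sub: x - 1 = 0.
Step 4. [x - 1 = 0] the outer -1 inverts by adding 1. So sub: x = 1.

Answer: x ∈ {1}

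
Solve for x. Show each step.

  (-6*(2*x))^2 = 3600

Step 1. [(-6*(2*x))^2 = 3600] √ both sides: 3600 ≥ 0 gives two branches. So sqrt: -6*(2*x) = 60 or -60.
Step 2. [-6*(2*x) = 60 or -60] -6·(inner) — divide through by -6. So div: 2*x = -10 or 10.
Step 3. [2*x = -10 or 10] 2·(inner) — divide through by 2, so div: x = -5 or 5.

Answer: x ∈ {-5, 5}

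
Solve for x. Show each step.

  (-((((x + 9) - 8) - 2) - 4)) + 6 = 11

Step 1. [(-((((x + 9) - 8) - 2) - 4)) + 6 = 11] peel the +6: subtract 6 from each side ⇒ sub: -((((x + 9) - 8) - 2) - 4) = 5.
Step 2. [-((((x + 9) - 8) - 2) - 4) = 5] flip signs both sides. So neg: (((x + 9) - 8) - 2) - 4 = -5.
Step 3. [(((x + 9) - 8) - 2) - 4 = -5] -4 is outermost — add 4 both sides ⇒ sub: ((x + 9) - 8) - 2 = -1.
Step 4. [((x + 9) - 8) - 2 = -1] the outer -2 inverts by adding 2 ⇒ sub: (x + 9) - 8 = 1.
Step 5. [(x + 9) - 8 = 1] peel the -8: add 8 from each side. So sub: x + 9 = 9.
Step 6. [x + 9 = 9] 9 comes off first (subtract 9), so sub: x = 0.

Answer: x ∈ {0}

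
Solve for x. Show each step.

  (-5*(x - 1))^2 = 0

Step 1. [(-5*(x - 1))^2 = 0] 0 ≥ 0, LHS is (·)² — take ±√. So sqrt: -5*(x - 1) = 0.
Step 2. [-5*(x - 1) = 0] leading coefficient -5: divide by -5 ⇒ div: x - 1 = 0.
Step 3. [x - 1 = 0] the outer -1 inverts by adding 1. So sub: x = 1.

Answer: x ∈ {1}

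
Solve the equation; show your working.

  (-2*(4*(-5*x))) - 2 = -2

Step 1. [(-2*(4*(-5*x))) - 2 = -2] 2 comes off first (add 2) ⇒ sub: -2*(4*(-5*x)) = 0.
Step 2. [-2*(4*(-5*x)) = 0] LHS = -2·(…); ÷-2 both sides, so div: 4*(-5*x) = 0.
Step 3. [4*(-5*x) = 0] divide by the outer 4 ⇒ div: -5*x = 0.
Step 4. [-5*x = 0] leading coefficient -5: divide by -5, so div: x = 0.

Answer: x ∈ {0}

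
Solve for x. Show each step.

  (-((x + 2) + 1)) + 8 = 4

Step 1. [(-((x + 2) + 1)) + 8 = 4] +8 is outermost — subtract 8 both sides ⇒ sub: -((x + 2) + 1) = -4.
Step 2. [-((x + 2) + 1) = -4] leading − — multiply by −1. So neg: (x + 2) + 1 = 4.
Step 3. [(x + 2) + 1 = 4] the outer +1 inverts by subtracting 1. So sub: x + 2 = 3.
Step 4. [x + 2 = 3] the outer +2 inverts by subtracting 2 ⇒ sub: x = 1.

Answer: x ∈ {1}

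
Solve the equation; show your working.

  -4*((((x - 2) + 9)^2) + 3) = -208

Step 1. [-4*((((x - 2) + 9)^2) + 3) = -208] divide by the outer -4. So div: (((x - 2) + 9)^2) + 3 = 52.
Step 2. [(((x - 2) + 9)^2) + 3 = 52] +3 is outermost — subtract 3 both sides, so sub: ((x - 2) + 9)^2 = 49.
Step 3. [((x - 2) + 9)^2 = 49] 49 ≥ 0, LHS is (·)² — take ±√. So sqrt: (x - 2) + 9 = 7 or -7.
Step 4. [(x - 2) + 9 = 7 or -7] 9 comes off first (subtract 9). So sub: x - 2 = -2 or -16.
Step 5. [x - 2 = -2 or -16] peel the -2: add 2 from each side ⇒ sub: x = 0 or -14.

Answer: x ∈ {-14, 0}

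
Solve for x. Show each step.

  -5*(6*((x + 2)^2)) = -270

Step 1. [-5*(6*((x + 2)^2)) = -270] LHS = -5·(…); ÷-5 both sides ⇒ div: 6*((x + 2)^2) = 54.
Step 2. [6*((x + 2)^2) = 54] leading coefficient 6: divide by 6 ⇒ div: (x + 2)^2 = 9.
Step 3. [(x + 2)^2 = 9] 9 ≥ 0, LHS is (·)² — take ±√. So sqrt: x + 2 = 3 or -3.
Step 4. [x + 2 = 3 or -3] the outer +2 inverts by subtracting 2 ⇒ sub: x = 1 or -5.

Answer: x ∈ {-5, 1}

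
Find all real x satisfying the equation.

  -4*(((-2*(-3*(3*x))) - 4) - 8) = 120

Step 1. [-4*(((-2*(-3*(3*x))) - 4) - 8) = 120] -4·(inner) — divide through by -4. So div: ((-2*(-3*(3*x))) - 4) - 8 = -30.
Step 2. [((-2*(-3*(3*x))) - 4) - 8 = -30] -8 is outermost — add 8 both sides, so sub: (-2*(-3*(3*x))) - 4 = -22.
Step 3. [(-2*(-3*(3*x))) - 4 = -22] peel the -4: add 4 from each side ⇒ sub: -2*(-3*(3*x)) = -18.
Step 4. [-2*(-3*(3*x)) = -18] divide by the outer -2 ⇒ div: -3*(3*x) = 9.
Step 5. [-3*(3*x) = 9] LHS = -3·(…); ÷-3 both sides ⇒ div: 3*x = -3.
Step 6. [3*x = -3] 3·(inner) — divide through by 3 ⇒ div: x = -1.

Answer: x ∈ {-1}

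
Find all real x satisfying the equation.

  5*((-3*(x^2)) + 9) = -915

Step 1. [5*((-3*(x^2)) + 9) = -915] LHS = 5·(…); ÷5 both sides. So div: (-3*(x^2)) + 9 = -183.
Step 2. [(-3*(x^2)) + 9 = -183] -3 divides every term; factor it out ⇒ factor: (x^2) - 3 = 61.
Step 3. [(x^2) - 3 = 61] 3 comes off first (add 3) ⇒ sub: x^2 = 64.
Step 4. [x^2 = 64] 64 ≥ 0, LHS is (·)² — take ±√. So sqrt: x = 8 or -8.

Answer: x ∈ {-8, 8}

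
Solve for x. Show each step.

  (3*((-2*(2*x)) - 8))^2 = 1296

Step 1. [(3*((-2*(2*x)) - 8))^2 = 1296] √ both sides: 1296 ≥ 0 gives two branches. So sqrt: 3*((-2*(2*x)) - 8) = 36 or -36.
Step 2. [3*((-2*(2*x)) - 8) = 36 or -36] leading coefficient 3: divide by 3. So div: (-2*(2*x)) - 8 = 12 or -12.
Step 3. [(-2*(2*x)) - 8 = 12 or -12] -2 divides every term; factor it out. So factor: (2*x) + 4 = -6 or 6.
Step 4. [(2*x) + 4 = -6 or 6] common factor 2 (LHS and -6 or 6) — divide through, so factor: x + 2 = -3 or 3.
Step 5. [x + 2 = -3 or 3] subtract 2: x sits inside (… + 2) ⇒ sub: x = -5 or 1.

Answer: x ∈ {-5, 1}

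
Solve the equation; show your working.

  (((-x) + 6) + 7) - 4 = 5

Step 1. [(((-x) + 6) + 7) - 4 = 5] the outer -4 inverts by adding 4 ⇒ sub: ((-x) + 6) + 7 = 9.
Step 2. [((-x) + 6) + 7 = 9] 7 comes off first (subtract 7) ⇒ sub: (-x) + 6 = 2.
Step 3. [(-x) + 6 = 2] peel the +6: subtract 6 from each side. So sub: -x = -4.
Step 4. [-x = -4] flip signs both sides. So neg: x = 4.

Answer: x ∈ {4}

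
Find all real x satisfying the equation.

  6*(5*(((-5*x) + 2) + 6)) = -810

Step 1. [6*(5*(((-5*x) + 2) + 6)) = -810] divide by the outer 6, so div: 5*(((-5*x) + 2) + 6) = -135.
Step 2. [5*(((-5*x) + 2) + 6) = -135] LHS = 5·(…); ÷5 both sides. So div: ((-5*x) + 2) + 6 = -27.
Step 3. [((-5*x) + 2) + 6 = -27] +6 is outermost — subtract 6 both sides, so sub: (-5*x) + 2 = -33.
Step 4. [(-5*x) + 2 = -33] peel the +2: subtract 2 from each side ⇒ sub: -5*x = -35.
Step 5. [-5*x = -35] LHS = -5·(…); ÷-5 both sides, so div: x = 7.

Answer: x ∈ {7}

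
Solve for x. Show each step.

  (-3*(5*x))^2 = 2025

Step 1. [(-3*(5*x))^2 = 2025] LHS squared, RHS 2025 ≥ 0: apply √ (±), so sqrt: -3*(5*x) = 45 or -45.
Step 2. [-3*(5*x) = 45 or -45] -3 out front; divide by -3. So div: 5*x = -15 or 15.
Step 3. [5*x = -15 or 15] 5·(inner) — divide through by 5 ⇒ div: x = -3 or 3.

Answer: x ∈ {-3, 3}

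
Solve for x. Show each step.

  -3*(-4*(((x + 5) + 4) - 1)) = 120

Step 1. [-3*(-4*(((x + 5) + 4) - 1)) = 120] -3 out front; divide by -3 ⇒ div: -4*(((x + 5) + 4) - 1) = -40.
Step 2. [-4*(((x + 5) + 4) - 1) = -40] LHS = -4·(…); ÷-4 both sides. So div: ((x + 5) + 4) - 1 = 10.
Step 3. [((x + 5) + 4) - 1 = 10] -1 is outermost — add 1 both sides ⇒ sub: (x + 5) + 4 = 11.
Step 4. [(x + 5) + 4 = 11] 4 comes off first (subtract 4), so sub: x + 5 = 7.
Step 5. [x + 5 = 7] subtract 5: x sits inside (… + 5), so sub: x = 2.

Answer: x ∈ {2}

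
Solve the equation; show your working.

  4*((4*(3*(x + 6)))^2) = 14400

Step 1. [4*((4*(3*(x + 6)))^2) = 14400] leading coefficient 4: divide by 4 ⇒ div: (4*(3*(x + 6)))^2 = 3600.
Step 2. [(4*(3*(x + 6)))^2 = 3600] 3600 ≥ 0, LHS is (·)² — take ±√ ⇒ sqrt: 4*(3*(x + 6)) = 60 or -60.
Step 3. [4*(3*(x + 6)) = 60 or -60] 4 out front; divide by 4 ⇒ div: 3*(x + 6) = 15 or -15.
Step 4. [3*(x + 6) = 15 or -15] 3·(inner) — divide through by 3 ⇒ div: x + 6 = 5 or -5.
Step 5. [x + 6 = 5 or -5] 6 comes off first (subtract 6) ⇒ sub: x = -1 or -11.

Answer: x ∈ {-11, -1}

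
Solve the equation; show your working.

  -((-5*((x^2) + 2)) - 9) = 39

Step 1. [-((-5*((x^2) + 2)) - 9) = 39] flip signs both sides ⇒ neg: (-5*((x^2) + 2)) - 9 = -39.
Step 2. [(-5*((x^2) + 2)) - 9 = -39] -9 is outermost — add 9 both sides ⇒ sub: -5*((x^2) + 2) = -30.
Step 3. [-5*((x^2) + 2) = -30] divide by the outer -5, so div: (x^2) + 2 = 6.
Step 4. [(x^2) + 2 = 6] the outer +2 inverts by subtracting 2. So sub: x^2 = 4.
Step 5. [x^2 = 4] √ both sides: 4 ≥ 0 gives two branches. So sqrt: x = 2 or -2.

Answer: x ∈ {-2, 2}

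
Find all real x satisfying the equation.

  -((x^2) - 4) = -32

Step 1. [-((x^2) - 4) = -32] LHS negated; negate both sides, so neg: (x^2) - 4 = 32.
Step 2. [(x^2) - 4 = 32] -4 is outermost — add 4 both sides. So sub: x^2 = 36.
Step 3. [x^2 = 36] 36 ≥ 0, LHS is (·)² — take ±√ ⇒ sqrt: x = 6 or -6.

Answer: x ∈ {-6, 6}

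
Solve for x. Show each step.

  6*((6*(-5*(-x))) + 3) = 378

Step 1. [6*((6*(-5*(-x))) + 3) = 378] 6·(inner) — divide through by 6, so div: (6*(-5*(-x))) + 3 = 63.
Step 2. [(6*(-5*(-x))) + 3 = 63] 3 comes off first (subtract 3) ⇒ sub: 6*(-5*(-x)) = 60.
Step 3. [6*(-5*(-x)) = 60] LHS = 6·(…); ÷6 both sides, so div: -5*(-x) = 10.
Step 4. [-5*(-x) = 10] LHS = -5·(…); ÷-5 both sides, so div: -x = -2.
Step 5. [-x = -2] flip signs both sides, so neg: x = 2.

Answer: x ∈ {2}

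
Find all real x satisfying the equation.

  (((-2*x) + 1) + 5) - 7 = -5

Step 1. [(((-2*x) + 1) + 5) - 7 = -5] add 7: x sits inside (… - 7) ⇒ sub: ((-2*x) + 1) + 5 = 2.
Step 2. [((-2*x) + 1) + 5 = 2] the outer +5 inverts by subtracting 5. So sub: (-2*x) + 1 = -3.
Step 3. [(-2*x) + 1 = -3] the outer +1 inverts by subtracting 1. So sub: -2*x = -4.
Step 4. [-2*x = -4] leading coefficient -2: divide by -2 ⇒ div: x = 2.

Answer: x ∈ {2}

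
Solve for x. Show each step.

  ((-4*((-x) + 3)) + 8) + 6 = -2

Step 1. [((-4*((-x) + 3)) + 8) + 6 = -2] 6 comes off first (subtract 6). So sub: (-4*((-x) + 3)) + 8 = -8.
Step 2. [(-4*((-x) + 3)) + 8 = -8] -4 divides every term; factor it out, so factor: ((-x) + 3) - 2 = 2.
Step 3. [((-x) + 3) - 2 = 2] peel the -2: add 2 from each side. So sub: (-x) + 3 = 4.
Step 4. [(-x) + 3 = 4] subtract 3: x sits inside (… + 3). So sub: -x = 1.
Step 5. [-x = 1] flip signs both sides. So neg: x = -1.

Answer: x ∈ {-1}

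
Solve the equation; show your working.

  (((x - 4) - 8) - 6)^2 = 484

Step 1. [(((x - 4) - 8) - 6)^2 = 484] 484 ≥ 0, LHS is (·)² — take ±√. So sqrt: ((x - 4) - 8) - 6 = 22 or -22.
Step 2. [((x - 4) - 8) - 6 = 22 or -22] 6 comes off first (add 6) ⇒ sub: (x - 4) - 8 = 28 or -16.
Step 3. [(x - 4) - 8 = 28 or -16] the outer -8 inverts by adding 8, so sub: x - 4 = 36 or -8.
Step 4. [x - 4 = 36 or -8] add 4: x sits inside (… - 4), so sub: x = 40 or -4.

Answer: x ∈ {-4, 40}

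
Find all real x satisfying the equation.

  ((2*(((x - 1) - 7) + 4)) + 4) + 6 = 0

Step 1. [((2*(((x - 1) - 7) + 4)) + 4) + 6 = 0] 6 comes off first (subtract 6). So sub: (2*(((x - 1) - 7) + 4)) + 4 = -6.
Step 2. [(2*(((x - 1) - 7) + 4)) + 4 = -6] common factor 2 (LHS and -6) — divide through. So factor: (((x - 1) - 7) + 4) + 2 = -3.
Step 3. [(((x - 1) - 7) + 4) + 2 = -3] subtract 2: x sits inside (… + 2), so sub: ((x - 1) - 7) + 4 = -5.
Step 4. [((x - 1) - 7) + 4 = -5] 4 comes off first (subtract 4) ⇒ sub: (x - 1) - 7 = -9.
Step 5. [(x - 1) - 7 = -9] the outer -7 inverts by adding 7, so sub: x - 1 = -2.
Step 6. [x - 1 = -2] peel the -1: add 1 from each side, so sub: x = -1.

Answer: x ∈ {-1}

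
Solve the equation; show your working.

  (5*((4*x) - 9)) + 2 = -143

Step 1. [(5*((4*x) - 9)) + 2 = -143] the outer +2 inverts by subtracting 2. So sub: 5*((4*x) - 9) = -145.
Step 2. [5*((4*x) - 9) = -145] 5 out front; divide by 5, so div: (4*x) - 9 = -29.
Step 3. [(4*x) - 9 = -29] add 9: x sits inside (… - 9). So sub: 4*x = -20.
Step 4. [4*x = -20] divide by the outer 4. So div: x = -5.

Answer: x ∈ {-5}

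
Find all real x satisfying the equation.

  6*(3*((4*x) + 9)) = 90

Step 1. [6*(3*((4*x) + 9)) = 90] 6·(inner) — divide through by 6 ⇒ div: 3*((4*x) + 9) = 15.
Step 2. [3*((4*x) + 9) = 15] leading coefficient 3: divide by 3. So div: (4*x) + 9 = 5.
Step 3. [(4*x) + 9 = 5] 9 comes off first (subtract 9). So sub: 4*x = -4.
Step 4. [4*x = -4] LHS = 4·(…); ÷4 both sides ⇒ div: x = -1.

Answer: x ∈ {-1}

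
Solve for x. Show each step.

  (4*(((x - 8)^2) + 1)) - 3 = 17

Step 1. [(4*(((x - 8)^2) + 1)) - 3 = 17] add 3: x sits inside (… - 3) ⇒ sub: 4*(((x - 8)^2) + 1) = 20.
Step 2. [4*(((x - 8)^2) + 1) = 20] 4 out front; divide by 4. So div: ((x - 8)^2) + 1 = 5.
Step 3. [((x - 8)^2) + 1 = 5] 1 comes off first (subtract 1), so sub: (x - 8)^2 = 4.
Step 4. [(x - 8)^2 = 4] LHS squared, RHS 4 ≥ 0: apply √ (±) ⇒ sqrt: x - 8 = 2 or -2.
Step 5. [x - 8 = 2 or -2] peel the -8: add 8 from each side. So sub: x = 10 or 6.

Answer: x ∈ {6, 10}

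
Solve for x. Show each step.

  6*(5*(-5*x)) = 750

Step 1. [6*(5*(-5*x)) = 750] 6 out front; divide by 6. So div: 5*(-5*x) = 125.
Step 2. [5*(-5*x) = 125] leading coefficient 5: divide by 5 ⇒ div: -5*x = 25.
Step 3. [-5*x = 25] divide by the outer -5. So div: x = -5.

Answer: x ∈ {-5}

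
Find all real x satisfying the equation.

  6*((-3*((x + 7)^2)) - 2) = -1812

Step 1. [6*((-3*((x + 7)^2)) - 2) = -1812] leading coefficient 6: divide by 6. So div: (-3*((x + 7)^2)) - 2 = -302.
Step 2. [(-3*((x + 7)^2)) - 2 = -302] -2 is outermost — add 2 both sides ⇒ sub: -3*((x + 7)^2) = -300.
Step 3. [-3*((x + 7)^2) = -300] LHS = -3·(…); ÷-3 both sides. So div: (x + 7)^2 = 100.
Step 4. [(x + 7)^2 = 100] LHS squared, RHS 100 ≥ 0: apply √ (±) ⇒ sqrt: x + 7 = 10 or -10.
Step 5. [x + 7 = 10 or -10] peel the +7: subtract 7 from each side, so sub: x = 3 or -17.

Answer: x ∈ {-17, 3}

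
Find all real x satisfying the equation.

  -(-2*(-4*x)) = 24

Step 1. [-(-2*(-4*x)) = 24] flip signs both sides ⇒ neg: -2*(-4*x) = -24.
Step 2. [-2*(-4*x) = -24] -2·(inner) — divide through by -2 ⇒ div: -4*x = 12.
Step 3. [-4*x = 12] -4 out front; divide by -4 ⇒ div: x = -3.

Answer: x ∈ {-3}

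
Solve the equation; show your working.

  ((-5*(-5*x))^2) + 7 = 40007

Step 1. [((-5*(-5*x))^2) + 7 = 40007] +7 is outermost — subtract 7 both sides. So sub: (-5*(-5*x))^2 = 40000.
Step 2. [(-5*(-5*x))^2 = 40000] 40000 ≥ 0, LHS is (·)² — take ±√. So sqrt: -5*(-5*x) = 200 or -200.
Step 3. [-5*(-5*x) = 200 or -200] leading coefficient -5: divide by -5. So div: -5*x = -40 or 40.
Step 4. [-5*x = -40 or 40] -5·(inner) — divide through by -5, so div: x = 8 or -8.

Answer: x ∈ {-8, 8}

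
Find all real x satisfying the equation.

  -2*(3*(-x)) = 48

Step 1. [-2*(3*(-x)) = 48] leading coefficient -2: divide by -2 ⇒ div: 3*(-x) = -24.
Step 2. [3*(-x) = -24] 3 out front; divide by 3 ⇒ div: -x = -8.
Step 3. [-x = -8] LHS negated; negate both sides. So neg: x = 8.

Answer: x ∈ {8}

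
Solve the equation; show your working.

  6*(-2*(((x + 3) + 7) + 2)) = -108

Step 1. [6*(-2*(((x + 3) + 7) + 2)) = -108] 6·(inner) — divide through by 6. So div: -2*(((x + 3) + 7) + 2) = -18.
Step 2. [-2*(((x + 3) + 7) + 2) = -18] leading coefficient -2: divide by -2. So div: ((x + 3) + 7) + 2 = 9.
Step 3. [((x + 3) + 7) + 2 = 9] subtract 2: x sits inside (… + 2). So sub: (x + 3) + 7 = 7.
Step 4. [(x + 3) + 7 = 7] peel the +7: subtract 7 from each side. So sub: x + 3 = 0.
Step 5. [x + 3 = 0] subtract 3: x sits inside (… + 3) ⇒ sub: x = -3.

Answer: x ∈ {-3}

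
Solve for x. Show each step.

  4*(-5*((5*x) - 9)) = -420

Step 1. [4*(-5*((5*x) - 9)) = -420] LHS = 4·(…); ÷4 both sides ⇒ div: -5*((5*x) - 9) = -105.
Step 2. [-5*((5*x) - 9) = -105] -5 out front; divide by -5. So div: (5*x) - 9 = 21.
Step 3. [(5*x) - 9 = 21] -9 is outermost — add 9 both sides, so sub: 5*x = 30.
Step 4. [5*x = 30] 5 out front; divide by 5 ⇒ div: x = 6.

Answer: x ∈ {6}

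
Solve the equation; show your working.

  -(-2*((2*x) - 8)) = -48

Step 1. [-(-2*((2*x) - 8)) = -48] flip signs both sides. So neg: -2*((2*x) - 8) = 48.
Step 2. [-2*((2*x) - 8) = 48] -2·(inner) — divide through by -2, so div: (2*x) - 8 = -24.
Step 3. [(2*x) - 8 = -24] 2 divides every term; factor it out. So factor: x - 4 = -12.
Step 4. [x - 4 = -12] the outer -4 inverts by adding 4 ⇒ sub: x = -8.

Answer: x ∈ {-8}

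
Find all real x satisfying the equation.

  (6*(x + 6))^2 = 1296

Step 1. [(6*(x + 6))^2 = 1296] LHS squared, RHS 1296 ≥ 0: apply √ (±), so sqrt: 6*(x + 6) = 36 or -36.
Step 2. [6*(x + 6) = 36 or -36] 6·(inner) — divide through by 6 ⇒ div: x + 6 = 6 or -6.
Step 3. [x + 6 = 6 or -6] the outer +6 inverts by subtracting 6, so sub: x = 0 or -12.

Answer: x ∈ {-12, 0}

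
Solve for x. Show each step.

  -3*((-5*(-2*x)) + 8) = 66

Step 1. [-3*((-5*(-2*x)) + 8) = 66] divide by the outer -3, so div: (-5*(-2*x)) + 8 = -22.
Step 2. [(-5*(-2*x)) + 8 = -22] the outer +8 inverts by subtracting 8, so sub: -5*(-2*x) = -30.
Step 3. [-5*(-2*x) = -30] leading coefficient -5: divide by -5. So div: -2*x = 6.
Step 4. [-2*x = 6] -2·(inner) — divide through by -2 ⇒ div: x = -3.

Answer: x ∈ {-3}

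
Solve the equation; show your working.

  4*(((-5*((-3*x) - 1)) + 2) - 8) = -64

Step 1. [4*(((-5*((-3*x) - 1)) + 2) - 8) = -64] 4 out front; divide by 4 ⇒ div: ((-5*((-3*x) - 1)) + 2) - 8 = -16.
Step 2. [((-5*((-3*x) - 1)) + 2) - 8 = -16] add 8: x sits inside (… - 8). So sub: (-5*((-3*x) - 1)) + 2 = -8.
Step 3. [(-5*((-3*x) - 1)) + 2 = -8] the outer +2 inverts by subtracting 2, so sub: -5*((-3*x) - 1) = -10.
Step 4. [-5*((-3*x) - 1) = -10] leading coefficient -5: divide by -5. So div: (-3*x) - 1 = 2.
Step 5. [(-3*x) - 1 = 2] 1 comes off first (add 1). So sub: -3*x = 3.
Step 6. [-3*x = 3] -3 out front; divide by -3, so div: x = -1.

Answer: x ∈ {-1}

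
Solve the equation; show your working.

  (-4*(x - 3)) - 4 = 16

Step 1. [(-4*(x - 3)) - 4 = 16] -4 divides every term; factor it out ⇒ factor: (x - 3) + 1 = -4.
Step 2. [(x - 3) + 1 = -4] subtract 1: x sits inside (… + 1). So sub: x - 3 = -5.
Step 3. [x - 3 = -5] -3 is outermost — add 3 both sides ⇒ sub: x = -2.

Answer: x ∈ {-2}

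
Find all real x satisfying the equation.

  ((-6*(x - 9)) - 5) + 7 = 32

Step 1. [((-6*(x - 9)) - 5) + 7 = 32] peel the +7: subtract 7 from each side. So sub: (-6*(x - 9)) - 5 = 25.
Step 2. [(-6*(x - 9)) - 5 = 25] add 5: x sits inside (… - 5), so sub: -6*(x - 9) = 30.
Step 3. [-6*(x - 9) = 30] -6 out front; divide by -6 ⇒ div: x - 9 = -5.
Step 4. [x - 9 = -5] peel the -9: add 9 from each side. So sub: x = 4.

Answer: x ∈ {4}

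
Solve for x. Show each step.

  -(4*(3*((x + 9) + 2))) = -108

Step 1. [-(4*(3*((x + 9) + 2))) = -108] flip signs both sides, so neg: 4*(3*((x + 9) + 2)) = 108.
Step 2. [4*(3*((x + 9) + 2)) = 108] 4 out front; divide by 4, so div: 3*((x + 9) + 2) = 27.
Step 3. [3*((x + 9) + 2) = 27] LHS = 3·(…); ÷3 both sides, so div: (x + 9) + 2 = 9.
Step 4. [(x + 9) + 2 = 9] peel the +2: subtract 2 from each side, so sub: x + 9 = 7.
Step 5. [x + 9 = 7] +9 is outermost — subtract 9 both sides, so sub: x = -2.

Answer: x ∈ {-2}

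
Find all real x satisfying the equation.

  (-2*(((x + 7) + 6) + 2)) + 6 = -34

Step 1. [(-2*(((x + 7) + 6) + 2)) + 6 = -34] -2 | LHS and -2 | -34: pull -2 out ⇒ factor: (((x + 7) + 6) + 2) - 3 = 17.
Step 2. [(((x + 7) + 6) + 2) - 3 = 17] the outer -3 inverts by adding 3. So sub: ((x + 7) + 6) + 2 = 20.
Step 3. [((x + 7) + 6) + 2 = 20] peel the +2: subtract 2 from each side, so sub: (x + 7) + 6 = 18.
Step 4. [(x + 7) + 6 = 18] +6 is outermost — subtract 6 both sides ⇒ sub: x + 7 = 12.
Step 5. [x + 7 = 12] subtract 7: x sits inside (… + 7) ⇒ sub: x = 5.

Answer: x ∈ {5}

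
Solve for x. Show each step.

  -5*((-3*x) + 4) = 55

Step 1. [-5*((-3*x) + 4) = 55] -5·(inner) — divide through by -5, so div: (-3*x) + 4 = -11.
Step 2. [(-3*x) + 4 = -11] subtract 4: x sits inside (… + 4) ⇒ sub: -3*x = -15.
Step 3. [-3*x = -15] -3 out front; divide by -3, so div: x = 5.

Answer: x ∈ {5}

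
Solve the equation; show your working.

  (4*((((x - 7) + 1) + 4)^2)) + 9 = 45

Step 1. [(4*((((x - 7) + 1) + 4)^2)) + 9 = 45] +9 is outermost — subtract 9 both sides. So sub: 4*((((x - 7) + 1) + 4)^2) = 36.
Step 2. [4*((((x - 7) + 1) + 4)^2) = 36] leading coefficient 4: divide by 4 ⇒ div: (((x - 7) + 1) + 4)^2 = 9.
Step 3. [(((x - 7) + 1) + 4)^2 = 9] √ both sides: 9 ≥ 0 gives two branches. So sqrt: ((x - 7) + 1) + 4 = 3 or -3.
Step 4. [((x - 7) + 1) + 4 = 3 or -3] the outer +4 inverts by subtracting 4 ⇒ sub: (x - 7) + 1 = -1 or -7.
Step 5. [(x - 7) + 1 = -1 or -7] 1 comes off first (subtract 1), so sub: x - 7 = -2 or -8.
Step 6. [x - 7 = -2 or -8] 7 comes off first (add 7). So sub: x = 5 or -1.

Answer: x ∈ {-1, 5}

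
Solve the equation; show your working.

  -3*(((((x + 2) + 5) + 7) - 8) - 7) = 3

Step 1. [-3*(((((x + 2) + 5) + 7) - 8) - 7) = 3] divide by the outer -3, so div: ((((x + 2) + 5) + 7) - 8) - 7 = -1.
Step 2. [((((x + 2) + 5) + 7) - 8) - 7 = -1] the outer -7 inverts by adding 7 ⇒ sub: (((x + 2) + 5) + 7) - 8 = 6.
Step 3. [(((x + 2) + 5) + 7) - 8 = 6] -8 is outermost — add 8 both sides ⇒ sub: ((x + 2) + 5) + 7 = 14.
Step 4. [((x + 2) + 5) + 7 = 14] the outer +7 inverts by subtracting 7, so sub: (x + 2) + 5 = 7.
Step 5. [(x + 2) + 5 = 7] peel the +5: subtract 5 from each side ⇒ sub: x + 2 = 2.
Step 6. [x + 2 = 2] +2 is outermost — subtract 2 both sides. So sub: x = 0.

Answer: x ∈ {0}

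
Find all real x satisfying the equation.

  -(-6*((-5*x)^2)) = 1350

Step 1. [-(-6*((-5*x)^2)) = 1350] flip signs both sides, so neg: -6*((-5*x)^2) = -1350.
Step 2. [-6*((-5*x)^2) = -1350] leading coefficient -6: divide by -6. So div: (-5*x)^2 = 225.
Step 3. [(-5*x)^2 = 225] √ both sides: 225 ≥ 0 gives two branches, so sqrt: -5*x = 15 or -15.
Step 4. [-5*x = 15 or -15] -5 out front; divide by -5. So div: x = -3 or 3.

Answer: x ∈ {-3, 3}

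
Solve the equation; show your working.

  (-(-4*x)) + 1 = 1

Step 1. [(-(-4*x)) + 1 = 1] the outer +1 inverts by subtracting 1 ⇒ sub: -(-4*x) = 0.
Step 2. [-(-4*x) = 0] LHS negated; negate both sides ⇒ neg: -4*x = 0.
Step 3. [-4*x = 0] -4 out front; divide by -4 ⇒ div: x = 0.

Answer: x ∈ {0}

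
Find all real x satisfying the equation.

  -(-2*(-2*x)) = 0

Step 1. [-(-2*(-2*x)) = 0] LHS negated; negate both sides ⇒ neg: -2*(-2*x) = 0.
Step 2. [-2*(-2*x) = 0] LHS = -2·(…); ÷-2 both sides ⇒ div: -2*x = 0.
Step 3. [-2*x = 0] -2 out front; divide by -2. So div: x = 0.

Answer: x ∈ {0}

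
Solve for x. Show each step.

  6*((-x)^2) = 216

Step 1. [6*((-x)^2) = 216] 6 out front; divide by 6. So div: (-x)^2 = 36.
Step 2. [(-x)^2 = 36] LHS squared, RHS 36 ≥ 0: apply √ (±) ⇒ sqrt: -x = 6 or -6.
Step 3. [-x = 6 or -6] LHS negated; negate both sides. So neg: x = -6 or 6.

Answer: x ∈ {-6, 6}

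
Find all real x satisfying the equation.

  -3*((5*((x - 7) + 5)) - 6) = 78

Step 1. [-3*((5*((x - 7) + 5)) - 6) = 78] divide by the outer -3. So div: (5*((x - 7) + 5)) - 6 = -26.
Step 2. [(5*((x - 7) + 5)) - 6 = -26] -6 is outermost — add 6 both sides. So sub: 5*((x - 7) + 5) = -20.
Step 3. [5*((x - 7) + 5) = -20] 5·(inner) — divide through by 5 ⇒ div: (x - 7) + 5 = -4.
Step 4. [(x - 7) + 5 = -4] subtract 5: x sits inside (… + 5), so sub: x - 7 = -9.
Step 5. [x - 7 = -9] -7 is outermost — add 7 both sides. So sub: x = -2.

Answer: x ∈ {-2}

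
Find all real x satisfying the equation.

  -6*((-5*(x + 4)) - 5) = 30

Step 1. [-6*((-5*(x + 4)) - 5) = 30] divide by the outer -6. So div: (-5*(x + 4)) - 5 = -5.
Step 2. [(-5*(x + 4)) - 5 = -5] 5 comes off first (add 5), so sub: -5*(x + 4) = 0.
Step 3. [-5*(x + 4) = 0] leading coefficient -5: divide by -5 ⇒ div: x + 4 = 0.
Step 4. [x + 4 = 0] subtract 4: x sits inside (… + 4) ⇒ sub: x = -4.

Answer: x ∈ {-4}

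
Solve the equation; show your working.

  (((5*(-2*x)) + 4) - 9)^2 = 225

Step 1. [(((5*(-2*x)) + 4) - 9)^2 = 225] 225 ≥ 0, LHS is (·)² — take ±√. So sqrt: ((5*(-2*x)) + 4) - 9 = 15 or -15.
Step 2. [((5*(-2*x)) + 4) - 9 = 15 or -15] -9 is outermost — add 9 both sides, so sub: (5*(-2*x)) + 4 = 24 or -6.
Step 3. [(5*(-2*x)) + 4 = 24 or -6] 4 comes off first (subtract 4) ⇒ sub: 5*(-2*x) = 20 or -10.
Step 4. [5*(-2*x) = 20 or -10] leading coefficient 5: divide by 5 ⇒ div: -2*x = 4 or -2.
Step 5. [-2*x = 4 or -2] leading coefficient -2: divide by -2. So div: x = -2 or 1.

Answer: x ∈ {-2, 1}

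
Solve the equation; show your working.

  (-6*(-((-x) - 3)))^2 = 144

Step 1. [(-6*(-((-x) - 3)))^2 = 144] 144 ≥ 0, LHS is (·)² — take ±√. So sqrt: -6*(-((-x) - 3)) = 12 or -12.
Step 2. [-6*(-((-x) - 3)) = 12 or -12] leading coefficient -6: divide by -6 ⇒ div: -((-x) - 3) = -2 or 2.
Step 3. [-((-x) - 3) = -2 or 2] LHS negated; negate both sides. So neg: (-x) - 3 = 2 or -2.
Step 4. [(-x) - 3 = 2 or -2] -3 is outermost — add 3 both sides, so sub: -x = 5 or 1.
Step 5. [-x = 5 or 1] LHS negated; negate both sides ⇒ neg: x = -5 or -1.

Answer: x ∈ {-5, -1}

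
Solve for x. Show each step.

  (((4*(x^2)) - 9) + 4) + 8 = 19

Step 1. [(((4*(x^2)) - 9) + 4) + 8 = 19] the outer +8 inverts by subtracting 8. So sub: ((4*(x^2)) - 9) + 4 = 11.
Step 2. [((4*(x^2)) - 9) + 4 = 11] peel the +4: subtract 4 from each side, so sub: (4*(x^2)) - 9 = 7.
Step 3. [(4*(x^2)) - 9 = 7] the outer -9 inverts by adding 9. So sub: 4*(x^2) = 16.
Step 4. [4*(x^2) = 16] leading coefficient 4: divide by 4, so div: x^2 = 4.
Step 5. [x^2 = 4] √ both sides: 4 ≥ 0 gives two branches ⇒ sqrt: x = 2 or -2.

Answer: x ∈ {-2, 2}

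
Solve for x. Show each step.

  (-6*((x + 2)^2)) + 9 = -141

Step 1. [(-6*((x + 2)^2)) + 9 = -141] subtract 9: x sits inside (… + 9). So sub: -6*((x + 2)^2) = -150.
Step 2. [-6*((x + 2)^2) = -150] LHS = -6·(…); ÷-6 both sides, so div: (x + 2)^2 = 25.
Step 3. [(x + 2)^2 = 25] √ both sides: 25 ≥ 0 gives two branches ⇒ sqrt: x + 2 = 5 or -5.
Step 4. [x + 2 = 5 or -5] 2 comes off first (subtract 2). So sub: x = 3 or -7.

Answer: x ∈ {-7, 3}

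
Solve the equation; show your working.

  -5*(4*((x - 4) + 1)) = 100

Step 1. [-5*(4*((x - 4) + 1)) = 100] divide by the outer -5. So div: 4*((x - 4) + 1) = -20.
Step 2. [4*((x - 4) + 1) = -20] LHS = 4·(…); ÷4 both sides ⇒ div: (x - 4) + 1 = -5.
Step 3. [(x - 4) + 1 = -5] peel the +1: subtract 1 from each side. So sub: x - 4 = -6.
Step 4. [x - 4 = -6] -4 is outermost — add 4 both sides ⇒ sub: x = -2.

Answer: x ∈ {-2}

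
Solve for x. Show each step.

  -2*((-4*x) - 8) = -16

Step 1. [-2*((-4*x) - 8) = -16] leading coefficient -2: divide by -2, so div: (-4*x) - 8 = 8.
Step 2. [(-4*x) - 8 = 8] the outer -8 inverts by adding 8. So sub: -4*x = 16.
Step 3. [-4*x = 16] leading coefficient -4: divide by -4 ⇒ div: x = -4.

Answer: x ∈ {-4}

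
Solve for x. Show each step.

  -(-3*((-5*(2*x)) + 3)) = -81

Step 1. [-(-3*((-5*(2*x)) + 3)) = -81] leading − — multiply by −1, so neg: -3*((-5*(2*x)) + 3) = 81.
Step 2. [-3*((-5*(2*x)) + 3) = 81] -3·(inner) — divide through by -3 ⇒ div: (-5*(2*x)) + 3 = -27.
Step 3. [(-5*(2*x)) + 3 = -27] +3 is outermost — subtract 3 both sides. So sub: -5*(2*x) = -30.
Step 4. [-5*(2*x) = -30] LHS = -5·(…); ÷-5 both sides ⇒ div: 2*x = 6.
Step 5. [2*x = 6] 2 out front; divide by 2. So div: x = 3.

Answer: x ∈ {3}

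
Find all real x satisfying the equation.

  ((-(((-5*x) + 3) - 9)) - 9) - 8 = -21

Step 1. [((-(((-5*x) + 3) - 9)) - 9) - 8 = -21] 8 comes off first (add 8), so sub: (-(((-5*x) + 3) - 9)) - 9 = -13.
Step 2. [(-(((-5*x) + 3) - 9)) - 9 = -13] peel the -9: add 9 from each side. So sub: -(((-5*x) + 3) - 9) = -4.
Step 3. [-(((-5*x) + 3) - 9) = -4] leading − — multiply by −1 ⇒ neg: ((-5*x) + 3) - 9 = 4.
Step 4. [((-5*x) + 3) - 9 = 4] -9 is outermost — add 9 both sides ⇒ sub: (-5*x) + 3 = 13.
Step 5. [(-5*x) + 3 = 13] the outer +3 inverts by subtracting 3. So sub: -5*x = 10.
Step 6. [-5*x = 10] -5 out front; divide by -5. So div: x = -2.

Answer: x ∈ {-2}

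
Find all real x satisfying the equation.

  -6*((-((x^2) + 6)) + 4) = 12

Step 1. [-6*((-((x^2) + 6)) + 4) = 12] -6 out front; divide by -6. So div: (-((x^2) + 6)) + 4 = -2.
Step 2. [(-((x^2) + 6)) + 4 = -2] subtract 4: x sits inside (… + 4), so sub: -((x^2) + 6) = -6.
Step 3. [-((x^2) + 6) = -6] LHS negated; negate both sides, so neg: (x^2) + 6 = 6.
Step 4. [(x^2) + 6 = 6] subtract 6: x sits inside (… + 6), so sub: x^2 = 0.
Step 5. [x^2 = 0] LHS squared, RHS 0 ≥ 0: apply √ (±), so sqrt: x = 0.

Answer: x ∈ {0}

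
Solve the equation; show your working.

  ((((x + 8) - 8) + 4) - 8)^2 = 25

Step 1. [((((x + 8) - 8) + 4) - 8)^2 = 25] √ both sides: 25 ≥ 0 gives two branches, so sqrt: (((x + 8) - 8) + 4) - 8 = 5 or -5.
Step 2. [(((x + 8) - 8) + 4) - 8 = 5 or -5] -8 is outermost — add 8 both sides, so sub: ((x + 8) - 8) + 4 = 13 or 3.
Step 3. [((x + 8) - 8) + 4 = 13 or 3] the outer +4 inverts by subtracting 4, so sub: (x + 8) - 8 = 9 or -1.
Step 4. [(x + 8) - 8 = 9 or -1] 8 comes off first (add 8), so sub: x + 8 = 17 or 7.
Step 5. [x + 8 = 17 or 7] 8 comes off first (subtract 8) ⇒ sub: x = 9 or -1.

Answer: x ∈ {-1, 9}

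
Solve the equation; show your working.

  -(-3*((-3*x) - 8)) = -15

Step 1. [-(-3*((-3*x) - 8)) = -15] flip signs both sides, so neg: -3*((-3*x) - 8) = 15.
Step 2. [-3*((-3*x) - 8) = 15] -3·(inner) — divide through by -3. So div: (-3*x) - 8 = -5.
Step 3. [(-3*x) - 8 = -5] peel the -8: add 8 from each side. So sub: -3*x = 3.
Step 4. [-3*x = 3] -3 out front; divide by -3, so div: x = -1.

Answer: x ∈ {-1}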